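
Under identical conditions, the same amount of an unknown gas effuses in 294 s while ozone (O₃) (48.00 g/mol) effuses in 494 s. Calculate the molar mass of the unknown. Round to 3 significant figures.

By Graham's law, t_X/t_O₃ = √(M_X/M_O₃).
294/494 = 0.5951 = √(M_X/48.00)
M_X = 48.00 × 0.5951² = 48.00 × 0.3542 = 17.0 g/mol

17.0 g/mol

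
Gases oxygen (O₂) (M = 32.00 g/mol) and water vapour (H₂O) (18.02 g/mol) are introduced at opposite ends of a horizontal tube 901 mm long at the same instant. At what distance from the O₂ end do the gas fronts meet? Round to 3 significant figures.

The fronts meet when d_O₂ + d_H₂O = L with d_O₂/d_H₂O = √(M_H₂O/M_O₂) (Graham's law). Here √(M_H₂O/M_O₂) = √(18.02/32.00) = 0.7504.
With d_O₂ + d_H₂O = 901 mm, d_H₂O = 901/(1 + 0.7504) = 514.7 mm.
d_O₂ = 901 − 514.7 = 386 mm.

386 mm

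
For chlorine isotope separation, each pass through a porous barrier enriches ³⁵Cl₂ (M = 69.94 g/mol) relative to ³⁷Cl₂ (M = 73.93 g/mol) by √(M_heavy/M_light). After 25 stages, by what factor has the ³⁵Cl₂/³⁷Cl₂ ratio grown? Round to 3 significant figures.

2.00

After 25 stages the ratio has grown by (√(73.93/69.94))^25 = (73.93/69.94)^(25/2).
= 1.05705^(25/2) = 2.00.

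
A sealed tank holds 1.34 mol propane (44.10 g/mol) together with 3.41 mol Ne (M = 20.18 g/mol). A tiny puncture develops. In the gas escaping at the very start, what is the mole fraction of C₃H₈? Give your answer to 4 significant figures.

Each component's effusion rate ∝ (its partial pressure)·(1/√M) ∝ n_i/√M_i.
x_C₃H₈(eff) = (n_C₃H₈/√M_C₃H₈) / (n_C₃H₈/√M_C₃H₈ + n_Ne/√M_Ne)
= (1.34/√44.10) / (1.34/√44.10 + 3.41/√20.18) = 0.2018/(0.2018 + 0.7591) = 0.2100.

0.2100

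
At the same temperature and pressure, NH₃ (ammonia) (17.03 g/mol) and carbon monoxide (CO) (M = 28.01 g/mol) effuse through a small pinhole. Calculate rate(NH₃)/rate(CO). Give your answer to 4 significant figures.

1.282

By Graham's law, rate_NH₃/rate_CO = √(M_CO/M_NH₃) = √(28.01/17.03) = √1.645 = 1.282.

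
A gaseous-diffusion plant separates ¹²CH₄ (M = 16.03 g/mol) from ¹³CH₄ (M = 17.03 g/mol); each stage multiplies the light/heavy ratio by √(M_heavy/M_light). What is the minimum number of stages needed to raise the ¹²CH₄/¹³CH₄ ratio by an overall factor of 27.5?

Per stage α = (17.03/16.03)^(1/2) = 1.06238^0.5, giving ln α = 0.03026.
Need α^N ≥ 27.5 ⇒ N ≥ ln(27.5) / ln α = 3.314 / 0.03026 = 109.53.
Rounding up, N = 110 stages.

110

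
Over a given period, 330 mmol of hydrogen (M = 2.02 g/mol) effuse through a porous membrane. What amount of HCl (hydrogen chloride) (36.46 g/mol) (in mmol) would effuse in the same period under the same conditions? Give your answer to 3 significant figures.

77.7 mmol

Since effusion rate ∝ 1/√M, rate_HCl/rate_H₂ = √(M_H₂/M_HCl) = √(2.02/36.46) = √0.05540 = 0.2354.
So the amount for HCl is 330 × 0.2354 = 77.7 mmol.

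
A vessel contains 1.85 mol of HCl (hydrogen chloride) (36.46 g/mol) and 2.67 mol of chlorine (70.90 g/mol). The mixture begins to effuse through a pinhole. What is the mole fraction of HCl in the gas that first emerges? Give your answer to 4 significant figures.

Each component's effusion rate ∝ (its partial pressure)·(1/√M) ∝ n_i/√M_i.
x_HCl(eff) = (n_HCl/√M_HCl) / (n_HCl/√M_HCl + n_Cl₂/√M_Cl₂)
= (1.85/√36.46) / (1.85/√36.46 + 2.67/√70.90) = 0.3064/(0.3064 + 0.3171) = 0.4914.

0.4914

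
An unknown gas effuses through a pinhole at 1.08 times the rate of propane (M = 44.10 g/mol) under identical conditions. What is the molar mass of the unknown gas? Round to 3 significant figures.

37.8 g/mol

Since effusion rate ∝ 1/√M, rate_X/rate_C₃H₈ = √(M_C₃H₈/M_X).
1.08 = √(44.10/M_X)
M_X = 44.10 / 1.08² = 44.10 / 1.166 = 37.8 g/mol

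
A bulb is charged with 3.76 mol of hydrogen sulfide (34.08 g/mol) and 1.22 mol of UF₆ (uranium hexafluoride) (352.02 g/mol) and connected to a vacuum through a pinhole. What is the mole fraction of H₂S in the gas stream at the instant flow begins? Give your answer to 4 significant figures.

Rate_i ∝ x_i/√M_i (Graham's law weighted by mole fraction), so the effusate composition follows n_i/√M_i.
x_H₂S(eff) = (n_H₂S/√M_H₂S) / (n_H₂S/√M_H₂S + n_UF₆/√M_UF₆)
= (3.76/√34.08) / (3.76/√34.08 + 1.22/√352.02) = 0.6441/(0.6441 + 0.06502) = 0.9083.

0.9083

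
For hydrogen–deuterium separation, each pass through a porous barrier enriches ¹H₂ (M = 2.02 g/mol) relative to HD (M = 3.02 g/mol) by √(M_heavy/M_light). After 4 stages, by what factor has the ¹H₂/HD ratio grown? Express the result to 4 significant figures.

Overall factor = α^4 with α = √(3.02/2.02), i.e. (3.02/2.02)^(4/2).
= 1.49505^2 = 2.235.

2.235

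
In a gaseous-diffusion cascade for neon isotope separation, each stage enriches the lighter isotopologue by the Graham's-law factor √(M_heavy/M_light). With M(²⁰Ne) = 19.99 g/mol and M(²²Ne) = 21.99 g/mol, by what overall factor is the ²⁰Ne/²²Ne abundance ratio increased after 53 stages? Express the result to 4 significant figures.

Overall factor = α^53 with α = √(21.99/19.99), i.e. (21.99/19.99)^(53/2).
= 1.10005^(53/2) = 12.51.

12.51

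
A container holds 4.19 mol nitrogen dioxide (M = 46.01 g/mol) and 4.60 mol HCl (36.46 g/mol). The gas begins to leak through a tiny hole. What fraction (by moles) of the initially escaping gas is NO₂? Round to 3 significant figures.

0.448

Each component's effusion rate ∝ (its partial pressure)·(1/√M) ∝ n_i/√M_i.
Mole fraction of NO₂ in the effusate = (n_NO₂/√M_NO₂) / (n_NO₂/√M_NO₂ + n_HCl/√M_HCl)
= (4.19/√46.01) / (4.19/√46.01 + 4.60/√36.46) = 0.6177/(0.6177 + 0.7618) = 0.448.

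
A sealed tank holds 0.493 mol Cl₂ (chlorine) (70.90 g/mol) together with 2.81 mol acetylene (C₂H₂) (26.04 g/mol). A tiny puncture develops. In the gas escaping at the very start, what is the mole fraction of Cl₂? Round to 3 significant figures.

Rate_i ∝ x_i/√M_i (Graham's law weighted by mole fraction), so the effusate composition follows n_i/√M_i.
Mole fraction of Cl₂ in the effusate = (n_Cl₂/√M_Cl₂) / (n_Cl₂/√M_Cl₂ + n_C₂H₂/√M_C₂H₂)
= (0.493/√70.90) / (0.493/√70.90 + 2.81/√26.04) = 0.05855/(0.05855 + 0.5507) = 0.0961.

0.0961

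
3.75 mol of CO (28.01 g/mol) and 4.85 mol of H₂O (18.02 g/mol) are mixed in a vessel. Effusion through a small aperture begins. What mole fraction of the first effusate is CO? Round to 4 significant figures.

Each component's effusion rate ∝ (its partial pressure)·(1/√M) ∝ n_i/√M_i.
x_CO(eff) = (n_CO/√M_CO) / (n_CO/√M_CO + n_H₂O/√M_H₂O)
= (3.75/√28.01) / (3.75/√28.01 + 4.85/√18.02) = 0.7086/(0.7086 + 1.143) = 0.3828.

0.3828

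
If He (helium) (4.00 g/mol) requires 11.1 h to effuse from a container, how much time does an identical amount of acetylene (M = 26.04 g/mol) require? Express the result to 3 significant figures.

28.3 h

From Graham's law, t_C₂H₂/t_He = √(M_C₂H₂/M_He) = √(26.04/4.00) = √6.510 = 2.551.
So the time for C₂H₂ is 11.1 × 2.551 = 28.3 h.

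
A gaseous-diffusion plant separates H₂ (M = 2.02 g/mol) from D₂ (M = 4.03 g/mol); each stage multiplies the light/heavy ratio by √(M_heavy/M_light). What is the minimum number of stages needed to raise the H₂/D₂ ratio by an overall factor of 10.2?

With α = √(4.03/2.02) per stage, ln α = ½ ln(1.99505) = 0.3453.
Need α^N ≥ 10.2 ⇒ N ≥ ln(10.2) / ln α = 2.322 / 0.3453 = 6.73.
Minimum whole number of stages: N = 7.

7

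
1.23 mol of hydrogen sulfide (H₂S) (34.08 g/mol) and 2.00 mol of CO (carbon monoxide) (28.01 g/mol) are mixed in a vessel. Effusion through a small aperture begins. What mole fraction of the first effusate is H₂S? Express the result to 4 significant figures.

Rate_i ∝ x_i/√M_i (Graham's law weighted by mole fraction), so the effusate composition follows n_i/√M_i.
x_H₂S(eff) = (n_H₂S/√M_H₂S) / (n_H₂S/√M_H₂S + n_CO/√M_CO)
= (1.23/√34.08) / (1.23/√34.08 + 2.00/√28.01) = 0.2107/(0.2107 + 0.3779) = 0.3580.

0.3580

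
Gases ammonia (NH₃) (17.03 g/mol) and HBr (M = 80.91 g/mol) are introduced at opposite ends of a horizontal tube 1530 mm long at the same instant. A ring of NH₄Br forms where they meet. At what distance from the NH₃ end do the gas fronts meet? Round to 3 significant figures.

Graham's law gives d_NH₃/d_HBr = rate_NH₃/rate_HBr = √(M_HBr/M_NH₃) = √(80.91/17.03) = 2.180.
With d_NH₃ + d_HBr = 1530 mm, d_HBr = 1530/(1 + 2.180) = 481.2 mm.
d_NH₃ = 1530 − 481.2 = 1050 mm.

1050 mm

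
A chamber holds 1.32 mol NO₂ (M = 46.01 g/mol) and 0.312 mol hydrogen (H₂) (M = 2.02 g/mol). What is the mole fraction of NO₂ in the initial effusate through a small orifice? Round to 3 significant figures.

0.470

Each component's effusion rate ∝ (its partial pressure)·(1/√M) ∝ n_i/√M_i.
x_NO₂(eff) = (n_NO₂/√M_NO₂) / (n_NO₂/√M_NO₂ + n_H₂/√M_H₂)
= (1.32/√46.01) / (1.32/√46.01 + 0.312/√2.02) = 0.1946/(0.1946 + 0.2195) = 0.470.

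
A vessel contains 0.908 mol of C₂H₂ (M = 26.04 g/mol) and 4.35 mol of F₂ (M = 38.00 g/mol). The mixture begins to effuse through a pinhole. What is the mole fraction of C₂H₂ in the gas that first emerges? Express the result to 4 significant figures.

0.2014

Effusion rate of each component ∝ n_i/√M_i (partial pressure × 1/√M).
x_C₂H₂(eff) = (n_C₂H₂/√M_C₂H₂) / (n_C₂H₂/√M_C₂H₂ + n_F₂/√M_F₂)
= (0.908/√26.04) / (0.908/√26.04 + 4.35/√38.00) = 0.1779/(0.1779 + 0.7057) = 0.2014.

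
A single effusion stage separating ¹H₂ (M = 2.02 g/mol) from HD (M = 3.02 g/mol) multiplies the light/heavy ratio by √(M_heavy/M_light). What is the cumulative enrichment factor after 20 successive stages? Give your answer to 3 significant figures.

55.8

Overall factor = α^20 with α = √(3.02/2.02), i.e. (3.02/2.02)^(20/2).
= 1.49505^10 = 55.8.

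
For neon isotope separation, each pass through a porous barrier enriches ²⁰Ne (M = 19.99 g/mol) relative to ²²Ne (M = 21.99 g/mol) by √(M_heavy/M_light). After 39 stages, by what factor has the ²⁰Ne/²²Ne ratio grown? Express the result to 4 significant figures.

Each stage multiplies the ratio by α = √(21.99/19.99), so after 39 stages the overall factor is α^39 = (21.99/19.99)^(39/2).
= 1.10005^(39/2) = 6.420.

6.420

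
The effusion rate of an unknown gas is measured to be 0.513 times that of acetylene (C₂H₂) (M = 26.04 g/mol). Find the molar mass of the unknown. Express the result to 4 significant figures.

98.95 g/mol

From Graham's law, rate_X/rate_C₂H₂ = √(M_C₂H₂/M_X).
0.513 = √(26.04/M_X)
M_X = 26.04 / 0.513² = 26.04 / 0.2632 = 98.95 g/mol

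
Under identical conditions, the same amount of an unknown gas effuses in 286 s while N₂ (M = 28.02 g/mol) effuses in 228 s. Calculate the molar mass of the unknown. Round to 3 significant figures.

Graham's law gives t_X/t_N₂ = √(M_X/M_N₂).
286/228 = 1.254 = √(M_X/28.02)
M_X = 28.02 × 1.254² = 28.02 × 1.573 = 44.1 g/mol

44.1 g/mol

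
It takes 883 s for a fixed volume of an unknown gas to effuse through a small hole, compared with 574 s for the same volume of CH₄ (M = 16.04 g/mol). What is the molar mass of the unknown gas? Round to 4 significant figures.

By Graham's law, t_X/t_CH₄ = √(M_X/M_CH₄).
883/574 = 1.538 = √(M_X/16.04)
M_X = 16.04 × 1.538² = 16.04 × 2.366 = 37.96 g/mol

37.96 g/mol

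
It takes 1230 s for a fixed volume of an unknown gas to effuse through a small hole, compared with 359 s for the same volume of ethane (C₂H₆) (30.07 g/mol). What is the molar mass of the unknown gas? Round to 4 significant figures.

Since effusion rate ∝ 1/√M, t_X/t_C₂H₆ = √(M_X/M_C₂H₆).
1230/359 = 3.426 = √(M_X/30.07)
M_X = 30.07 × 3.426² = 30.07 × 11.74 = 353.0 g/mol

353.0 g/mol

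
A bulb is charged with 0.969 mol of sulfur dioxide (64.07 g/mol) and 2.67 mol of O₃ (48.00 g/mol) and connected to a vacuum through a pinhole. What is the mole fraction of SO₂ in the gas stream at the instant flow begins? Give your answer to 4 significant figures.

0.2390

Rate_i ∝ x_i/√M_i (Graham's law weighted by mole fraction), so the effusate composition follows n_i/√M_i.
x_SO₂(eff) = (n_SO₂/√M_SO₂) / (n_SO₂/√M_SO₂ + n_O₃/√M_O₃)
= (0.969/√64.07) / (0.969/√64.07 + 2.67/√48.00) = 0.1211/(0.1211 + 0.3854) = 0.2390.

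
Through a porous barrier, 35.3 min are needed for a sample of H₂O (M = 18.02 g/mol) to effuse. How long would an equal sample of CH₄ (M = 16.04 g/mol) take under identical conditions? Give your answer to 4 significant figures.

Since effusion rate ∝ 1/√M, t_CH₄/t_H₂O = √(M_CH₄/M_H₂O) = √(16.04/18.02) = √0.8901 = 0.9435.
So the time for CH₄ is 35.3 × 0.9435 = 33.30 min.

33.30 min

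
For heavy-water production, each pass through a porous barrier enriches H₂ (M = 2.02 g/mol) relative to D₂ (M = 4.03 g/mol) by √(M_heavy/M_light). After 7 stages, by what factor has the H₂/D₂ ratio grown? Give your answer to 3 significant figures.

11.2

The single-stage factor is √(M_heavy/M_light), so 7 stages give [√(4.03/2.02)]^7 = (4.03/2.02)^(7/2).
= 1.99505^(7/2) = 11.2.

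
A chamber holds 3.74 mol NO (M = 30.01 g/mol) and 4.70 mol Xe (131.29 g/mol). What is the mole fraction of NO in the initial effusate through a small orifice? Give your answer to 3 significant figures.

0.625

Rate_i ∝ x_i/√M_i (Graham's law weighted by mole fraction), so the effusate composition follows n_i/√M_i.
So x_NO in the escaping gas = (n_NO/√M_NO) / Σ(n_i/√M_i)
= (3.74/√30.01) / (3.74/√30.01 + 4.70/√131.29) = 0.6827/(0.6827 + 0.4102) = 0.625.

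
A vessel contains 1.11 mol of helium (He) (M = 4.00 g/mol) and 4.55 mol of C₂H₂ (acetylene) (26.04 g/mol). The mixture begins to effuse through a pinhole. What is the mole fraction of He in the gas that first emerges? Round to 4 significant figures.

0.3836

Each component's effusion rate ∝ (its partial pressure)·(1/√M) ∝ n_i/√M_i.
x_He(eff) = (n_He/√M_He) / (n_He/√M_He + n_C₂H₂/√M_C₂H₂)
= (1.11/√4.00) / (1.11/√4.00 + 4.55/√26.04) = 0.5550/(0.5550 + 0.8916) = 0.3836.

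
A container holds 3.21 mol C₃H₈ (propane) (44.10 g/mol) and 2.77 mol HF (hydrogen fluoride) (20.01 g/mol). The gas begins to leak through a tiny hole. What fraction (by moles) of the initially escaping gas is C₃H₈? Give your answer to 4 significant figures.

0.4384

Effusion rate of each component ∝ n_i/√M_i (partial pressure × 1/√M).
So x_C₃H₈ in the escaping gas = (n_C₃H₈/√M_C₃H₈) / Σ(n_i/√M_i)
= (3.21/√44.10) / (3.21/√44.10 + 2.77/√20.01) = 0.4834/(0.4834 + 0.6192) = 0.4384.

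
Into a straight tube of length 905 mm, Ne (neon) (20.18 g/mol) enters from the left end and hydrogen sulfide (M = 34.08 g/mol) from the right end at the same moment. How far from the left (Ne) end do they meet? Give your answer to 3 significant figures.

511 mm

Distances travelled in equal time are proportional to diffusion rates, so d_Ne/d_H₂S = √(M_H₂S/M_Ne) = √(34.08/20.18) = 1.300.
With d_Ne + d_H₂S = 905 mm, d_H₂S = 905/(1 + 1.300) = 393.6 mm.
d_Ne = 905 − 393.6 = 511 mm.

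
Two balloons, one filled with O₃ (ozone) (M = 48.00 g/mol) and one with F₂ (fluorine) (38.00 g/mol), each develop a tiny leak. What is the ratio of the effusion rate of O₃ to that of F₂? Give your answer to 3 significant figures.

From Graham's law, rate_O₃/rate_F₂ = √(M_F₂/M_O₃) = √(38.00/48.00) = √0.7917 = 0.890.

0.890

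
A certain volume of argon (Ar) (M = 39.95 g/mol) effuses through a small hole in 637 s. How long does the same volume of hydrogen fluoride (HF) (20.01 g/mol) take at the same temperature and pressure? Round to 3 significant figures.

From Graham's law, t_HF/t_Ar = √(M_HF/M_Ar) = √(20.01/39.95) = √0.5009 = 0.7077.
So the time for HF is 637 × 0.7077 = 451 s.

451 s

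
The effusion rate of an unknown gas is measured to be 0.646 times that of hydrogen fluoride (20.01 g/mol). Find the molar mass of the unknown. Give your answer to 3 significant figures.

47.9 g/mol

Graham's law gives rate_X/rate_HF = √(M_HF/M_X).
0.646 = √(20.01/M_X)
M_X = 20.01 / 0.646² = 20.01 / 0.4173 = 47.9 g/mol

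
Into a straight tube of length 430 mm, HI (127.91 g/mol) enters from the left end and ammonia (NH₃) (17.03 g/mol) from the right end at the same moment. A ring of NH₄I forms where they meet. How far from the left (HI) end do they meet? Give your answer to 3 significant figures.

Distances travelled in equal time are proportional to diffusion rates, so d_HI/d_NH₃ = √(M_NH₃/M_HI) = √(17.03/127.91) = 0.3649.
With d_HI + d_NH₃ = 430 mm, d_NH₃ = 430/(1 + 0.3649) = 315.0 mm.
d_HI = 430 − 315.0 = 115 mm.

115 mm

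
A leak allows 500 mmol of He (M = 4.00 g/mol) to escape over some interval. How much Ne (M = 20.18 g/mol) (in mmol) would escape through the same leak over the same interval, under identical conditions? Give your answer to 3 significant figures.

223 mmol

Using Graham's law: rate_Ne/rate_He = √(M_He/M_Ne) = √(4.00/20.18) = √0.1982 = 0.4452.
So the amount for Ne is 500 × 0.4452 = 223 mmol.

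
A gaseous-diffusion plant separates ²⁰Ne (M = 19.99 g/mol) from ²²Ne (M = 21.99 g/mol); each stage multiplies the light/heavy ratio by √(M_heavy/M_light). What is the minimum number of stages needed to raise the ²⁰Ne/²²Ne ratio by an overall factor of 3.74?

28

Per stage α = (21.99/19.99)^(1/2) = 1.10005^0.5, giving ln α = 0.04768.
Need α^N ≥ 3.74 ⇒ N ≥ ln(3.74) / ln α = 1.319 / 0.04768 = 27.67.
Minimum whole number of stages: N = 28.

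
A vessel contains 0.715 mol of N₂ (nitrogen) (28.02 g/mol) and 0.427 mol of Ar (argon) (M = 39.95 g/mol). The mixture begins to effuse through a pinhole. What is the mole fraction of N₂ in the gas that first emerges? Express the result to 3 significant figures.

0.667

Effusion rate of each component ∝ n_i/√M_i (partial pressure × 1/√M).
So x_N₂ in the escaping gas = (n_N₂/√M_N₂) / Σ(n_i/√M_i)
= (0.715/√28.02) / (0.715/√28.02 + 0.427/√39.95) = 0.1351/(0.1351 + 0.06756) = 0.667.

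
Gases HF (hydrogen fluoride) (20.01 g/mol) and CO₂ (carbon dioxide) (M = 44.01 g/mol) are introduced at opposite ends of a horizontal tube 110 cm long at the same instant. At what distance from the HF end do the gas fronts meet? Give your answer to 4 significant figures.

65.70 cm

In equal time, each gas travels a distance ∝ its rate ∝ 1/√M, so d_HF/d_CO₂ = √(M_CO₂/M_HF) = √(44.01/20.01) = 1.483.
With d_HF + d_CO₂ = 110 cm, d_CO₂ = 110/(1 + 1.483) = 44.30 cm.
d_HF = 110 − 44.30 = 65.70 cm.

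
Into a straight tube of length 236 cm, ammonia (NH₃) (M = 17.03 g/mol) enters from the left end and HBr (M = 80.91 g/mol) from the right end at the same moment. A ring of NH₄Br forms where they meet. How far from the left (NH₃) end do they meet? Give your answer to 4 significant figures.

161.8 cm

In equal time, each gas travels a distance ∝ its rate ∝ 1/√M, so d_NH₃/d_HBr = √(M_HBr/M_NH₃) = √(80.91/17.03) = 2.180.
With d_NH₃ + d_HBr = 236 cm, d_HBr = 236/(1 + 2.180) = 74.22 cm.
d_NH₃ = 236 − 74.22 = 161.8 cm.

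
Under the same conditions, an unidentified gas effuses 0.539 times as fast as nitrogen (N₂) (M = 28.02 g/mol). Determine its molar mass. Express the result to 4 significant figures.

Using Graham's law: rate_X/rate_N₂ = √(M_N₂/M_X).
0.539 = √(28.02/M_X)
M_X = 28.02 / 0.539² = 28.02 / 0.2905 = 96.45 g/mol

96.45 g/mol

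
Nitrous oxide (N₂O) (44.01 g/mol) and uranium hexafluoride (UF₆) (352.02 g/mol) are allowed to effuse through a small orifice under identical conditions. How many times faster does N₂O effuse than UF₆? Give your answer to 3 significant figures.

2.83

Using Graham's law: rate_N₂O/rate_UF₆ = √(M_UF₆/M_N₂O) = √(352.02/44.01) = √7.999 = 2.83.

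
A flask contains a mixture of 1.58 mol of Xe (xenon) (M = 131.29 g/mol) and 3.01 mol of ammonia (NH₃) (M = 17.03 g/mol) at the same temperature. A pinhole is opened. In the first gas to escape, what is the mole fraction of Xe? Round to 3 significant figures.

The effusion rate of species i is ∝ p_i/√M_i ∝ n_i/√M_i.
So x_Xe in the escaping gas = (n_Xe/√M_Xe) / Σ(n_i/√M_i)
= (1.58/√131.29) / (1.58/√131.29 + 3.01/√17.03) = 0.1379/(0.1379 + 0.7294) = 0.159.

0.159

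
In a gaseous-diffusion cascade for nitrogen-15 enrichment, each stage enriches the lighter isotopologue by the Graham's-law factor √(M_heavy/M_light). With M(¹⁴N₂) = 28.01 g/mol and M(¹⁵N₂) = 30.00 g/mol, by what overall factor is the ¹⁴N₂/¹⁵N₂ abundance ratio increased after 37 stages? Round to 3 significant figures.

The single-stage factor is √(M_heavy/M_light), so 37 stages give [√(30.00/28.01)]^37 = (30.00/28.01)^(37/2).
= 1.07105^(37/2) = 3.56.

3.56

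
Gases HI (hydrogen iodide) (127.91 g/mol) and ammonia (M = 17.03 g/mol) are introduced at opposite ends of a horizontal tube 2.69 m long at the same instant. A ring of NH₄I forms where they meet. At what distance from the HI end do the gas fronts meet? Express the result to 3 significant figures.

In equal time, each gas travels a distance ∝ its rate ∝ 1/√M, so d_HI/d_NH₃ = √(M_NH₃/M_HI) = √(17.03/127.91) = 0.3649.
With d_HI + d_NH₃ = 2.69 m, d_NH₃ = 2.69/(1 + 0.3649) = 1.971 m.
d_HI = 2.69 − 1.971 = 0.719 m.

0.719 m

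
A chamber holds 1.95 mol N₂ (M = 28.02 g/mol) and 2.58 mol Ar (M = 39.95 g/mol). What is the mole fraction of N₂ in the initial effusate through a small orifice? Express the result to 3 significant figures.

0.474

The effusion rate of species i is ∝ p_i/√M_i ∝ n_i/√M_i.
So x_N₂ in the escaping gas = (n_N₂/√M_N₂) / Σ(n_i/√M_i)
= (1.95/√28.02) / (1.95/√28.02 + 2.58/√39.95) = 0.3684/(0.3684 + 0.4082) = 0.474.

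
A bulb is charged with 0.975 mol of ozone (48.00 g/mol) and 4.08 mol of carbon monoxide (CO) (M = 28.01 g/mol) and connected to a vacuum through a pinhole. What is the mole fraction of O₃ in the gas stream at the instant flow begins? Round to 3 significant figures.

0.154

Each component's effusion rate ∝ (its partial pressure)·(1/√M) ∝ n_i/√M_i.
Mole fraction of O₃ in the effusate = (n_O₃/√M_O₃) / (n_O₃/√M_O₃ + n_CO/√M_CO)
= (0.975/√48.00) / (0.975/√48.00 + 4.08/√28.01) = 0.1407/(0.1407 + 0.7709) = 0.154.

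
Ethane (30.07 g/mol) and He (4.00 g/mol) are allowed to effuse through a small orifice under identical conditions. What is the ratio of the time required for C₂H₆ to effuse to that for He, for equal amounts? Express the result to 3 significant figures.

2.74

Since effusion rate ∝ 1/√M, t_C₂H₆/t_He = √(M_C₂H₆/M_He) = √(30.07/4.00) = √7.518 = 2.74.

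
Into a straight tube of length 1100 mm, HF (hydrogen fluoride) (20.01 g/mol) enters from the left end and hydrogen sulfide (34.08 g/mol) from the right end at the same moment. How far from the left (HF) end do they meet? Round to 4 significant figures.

The fronts meet when d_HF + d_H₂S = L with d_HF/d_H₂S = √(M_H₂S/M_HF) (Graham's law). Here √(M_H₂S/M_HF) = √(34.08/20.01) = 1.305.
With d_HF + d_H₂S = 1100 mm, d_H₂S = 1100/(1 + 1.305) = 477.2 mm.
d_HF = 1100 − 477.2 = 622.8 mm.

622.8 mm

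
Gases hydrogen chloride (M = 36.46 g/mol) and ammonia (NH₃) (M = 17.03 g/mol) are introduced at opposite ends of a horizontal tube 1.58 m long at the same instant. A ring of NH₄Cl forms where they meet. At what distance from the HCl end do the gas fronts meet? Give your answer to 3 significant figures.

0.641 m

The fronts meet when d_HCl + d_NH₃ = L with d_HCl/d_NH₃ = √(M_NH₃/M_HCl) (Graham's law). Here √(M_NH₃/M_HCl) = √(17.03/36.46) = 0.6834.
With d_HCl + d_NH₃ = 1.58 m, d_NH₃ = 1.58/(1 + 0.6834) = 0.9386 m.
d_HCl = 1.58 − 0.9386 = 0.641 m.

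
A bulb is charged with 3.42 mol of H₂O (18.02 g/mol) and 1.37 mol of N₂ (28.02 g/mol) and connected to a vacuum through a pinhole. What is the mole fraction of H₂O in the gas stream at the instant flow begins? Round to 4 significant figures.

Each component's effusion rate ∝ (its partial pressure)·(1/√M) ∝ n_i/√M_i.
x_H₂O(eff) = (n_H₂O/√M_H₂O) / (n_H₂O/√M_H₂O + n_N₂/√M_N₂)
= (3.42/√18.02) / (3.42/√18.02 + 1.37/√28.02) = 0.8057/(0.8057 + 0.2588) = 0.7569.

0.7569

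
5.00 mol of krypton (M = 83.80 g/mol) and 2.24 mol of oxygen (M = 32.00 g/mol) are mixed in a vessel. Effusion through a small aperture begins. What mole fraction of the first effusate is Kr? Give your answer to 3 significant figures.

The effusion rate of species i is ∝ p_i/√M_i ∝ n_i/√M_i.
So x_Kr in the escaping gas = (n_Kr/√M_Kr) / Σ(n_i/√M_i)
= (5.00/√83.80) / (5.00/√83.80 + 2.24/√32.00) = 0.5462/(0.5462 + 0.3960) = 0.580.

0.580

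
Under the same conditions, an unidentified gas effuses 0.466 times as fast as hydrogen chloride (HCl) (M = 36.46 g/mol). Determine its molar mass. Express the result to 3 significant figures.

168 g/mol

By Graham's law, rate_X/rate_HCl = √(M_HCl/M_X).
0.466 = √(36.46/M_X)
M_X = 36.46 / 0.466² = 36.46 / 0.2172 = 168 g/mol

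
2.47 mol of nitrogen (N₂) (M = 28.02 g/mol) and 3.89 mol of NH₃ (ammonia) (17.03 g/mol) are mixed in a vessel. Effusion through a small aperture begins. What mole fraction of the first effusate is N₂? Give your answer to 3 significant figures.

Each component's effusion rate ∝ (its partial pressure)·(1/√M) ∝ n_i/√M_i.
Mole fraction of N₂ in the effusate = (n_N₂/√M_N₂) / (n_N₂/√M_N₂ + n_NH₃/√M_NH₃)
= (2.47/√28.02) / (2.47/√28.02 + 3.89/√17.03) = 0.4666/(0.4666 + 0.9426) = 0.331.

0.331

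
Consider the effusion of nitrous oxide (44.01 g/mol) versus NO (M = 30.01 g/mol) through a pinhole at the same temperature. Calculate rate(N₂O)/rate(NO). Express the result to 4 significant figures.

By Graham's law, rate_N₂O/rate_NO = √(M_NO/M_N₂O) = √(30.01/44.01) = √0.6819 = 0.8258.

0.8258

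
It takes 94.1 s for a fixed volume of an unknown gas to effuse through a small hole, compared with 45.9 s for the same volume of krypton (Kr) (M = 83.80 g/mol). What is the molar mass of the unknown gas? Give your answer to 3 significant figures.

352 g/mol

Using Graham's law: t_X/t_Kr = √(M_X/M_Kr).
94.1/45.9 = 2.050 = √(M_X/83.80)
M_X = 83.80 × 2.050² = 83.80 × 4.203 = 352 g/mol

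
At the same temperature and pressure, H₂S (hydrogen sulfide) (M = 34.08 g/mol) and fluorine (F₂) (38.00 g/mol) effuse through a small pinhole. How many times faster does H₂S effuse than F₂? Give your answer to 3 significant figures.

Using Graham's law: rate_H₂S/rate_F₂ = √(M_F₂/M_H₂S) = √(38.00/34.08) = √1.115 = 1.06.

1.06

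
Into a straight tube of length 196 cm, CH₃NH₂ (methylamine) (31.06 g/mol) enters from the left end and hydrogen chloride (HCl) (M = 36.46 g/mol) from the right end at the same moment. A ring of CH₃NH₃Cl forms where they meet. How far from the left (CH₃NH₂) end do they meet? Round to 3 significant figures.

102 cm

Graham's law gives d_CH₃NH₂/d_HCl = rate_CH₃NH₂/rate_HCl = √(M_HCl/M_CH₃NH₂) = √(36.46/31.06) = 1.083.
With d_CH₃NH₂ + d_HCl = 196 cm, d_HCl = 196/(1 + 1.083) = 94.07 cm.
d_CH₃NH₂ = 196 − 94.07 = 102 cm.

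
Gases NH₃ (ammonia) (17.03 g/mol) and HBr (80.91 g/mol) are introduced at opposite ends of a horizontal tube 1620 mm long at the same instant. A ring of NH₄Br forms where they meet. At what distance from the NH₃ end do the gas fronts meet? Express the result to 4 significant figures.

Distances travelled in equal time are proportional to diffusion rates, so d_NH₃/d_HBr = √(M_HBr/M_NH₃) = √(80.91/17.03) = 2.180.
With d_NH₃ + d_HBr = 1620 mm, d_HBr = 1620/(1 + 2.180) = 509.5 mm.
d_NH₃ = 1620 − 509.5 = 1111 mm.

1111 mm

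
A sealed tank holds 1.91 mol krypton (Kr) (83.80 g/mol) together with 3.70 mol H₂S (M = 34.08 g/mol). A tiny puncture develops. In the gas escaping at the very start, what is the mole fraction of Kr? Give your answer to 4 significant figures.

0.2477

Each component's effusion rate ∝ (its partial pressure)·(1/√M) ∝ n_i/√M_i.
Mole fraction of Kr in the effusate = (n_Kr/√M_Kr) / (n_Kr/√M_Kr + n_H₂S/√M_H₂S)
= (1.91/√83.80) / (1.91/√83.80 + 3.70/√34.08) = 0.2086/(0.2086 + 0.6338) = 0.2477.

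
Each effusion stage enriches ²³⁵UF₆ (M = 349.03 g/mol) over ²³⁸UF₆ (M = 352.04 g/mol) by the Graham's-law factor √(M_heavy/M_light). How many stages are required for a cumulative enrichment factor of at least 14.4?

Per stage α = (352.04/349.03)^(1/2) = 1.00862^0.5, giving ln α = 0.004293.
Need α^N ≥ 14.4 ⇒ N ≥ ln(14.4) / ln α = 2.667 / 0.004293 = 621.23.
Rounding up, N = 622 stages.

622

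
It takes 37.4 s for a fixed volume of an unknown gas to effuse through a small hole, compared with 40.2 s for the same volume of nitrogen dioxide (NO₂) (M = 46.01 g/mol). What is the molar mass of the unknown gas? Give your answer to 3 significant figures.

From Graham's law, t_X/t_NO₂ = √(M_X/M_NO₂).
37.4/40.2 = 0.9303 = √(M_X/46.01)
M_X = 46.01 × 0.9303² = 46.01 × 0.8655 = 39.8 g/mol

39.8 g/mol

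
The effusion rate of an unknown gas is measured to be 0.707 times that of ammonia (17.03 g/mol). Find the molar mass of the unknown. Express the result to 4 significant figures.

Graham's law gives rate_X/rate_NH₃ = √(M_NH₃/M_X).
0.707 = √(17.03/M_X)
M_X = 17.03 / 0.707² = 17.03 / 0.4998 = 34.07 g/mol

34.07 g/mol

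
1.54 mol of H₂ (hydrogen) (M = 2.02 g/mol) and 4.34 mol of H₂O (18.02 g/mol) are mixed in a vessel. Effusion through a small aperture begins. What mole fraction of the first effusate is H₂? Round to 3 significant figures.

0.515

Rate_i ∝ x_i/√M_i (Graham's law weighted by mole fraction), so the effusate composition follows n_i/√M_i.
x_H₂(eff) = (n_H₂/√M_H₂) / (n_H₂/√M_H₂ + n_H₂O/√M_H₂O)
= (1.54/√2.02) / (1.54/√2.02 + 4.34/√18.02) = 1.084/(1.084 + 1.022) = 0.515.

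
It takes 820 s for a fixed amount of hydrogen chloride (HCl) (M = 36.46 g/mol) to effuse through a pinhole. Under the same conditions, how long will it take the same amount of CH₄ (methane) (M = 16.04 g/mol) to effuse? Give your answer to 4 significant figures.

Since effusion rate ∝ 1/√M, t_CH₄/t_HCl = √(M_CH₄/M_HCl) = √(16.04/36.46) = √0.4399 = 0.6633.
So the time for CH₄ is 820 × 0.6633 = 543.9 s.

543.9 s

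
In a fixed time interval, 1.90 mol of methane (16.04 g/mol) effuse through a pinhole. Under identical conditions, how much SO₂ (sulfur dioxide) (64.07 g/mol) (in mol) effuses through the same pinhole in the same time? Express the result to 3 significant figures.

Since effusion rate ∝ 1/√M, rate_SO₂/rate_CH₄ = √(M_CH₄/M_SO₂) = √(16.04/64.07) = √0.2504 = 0.5004.
So the amount for SO₂ is 1.90 × 0.5004 = 0.951 mol.

0.951 mol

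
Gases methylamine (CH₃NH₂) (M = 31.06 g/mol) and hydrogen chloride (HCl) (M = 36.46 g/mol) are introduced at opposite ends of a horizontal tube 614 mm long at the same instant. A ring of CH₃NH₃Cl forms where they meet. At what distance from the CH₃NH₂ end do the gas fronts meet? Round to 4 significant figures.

Graham's law gives d_CH₃NH₂/d_HCl = rate_CH₃NH₂/rate_HCl = √(M_HCl/M_CH₃NH₂) = √(36.46/31.06) = 1.083.
With d_CH₃NH₂ + d_HCl = 614 mm, d_HCl = 614/(1 + 1.083) = 294.7 mm.
d_CH₃NH₂ = 614 − 294.7 = 319.3 mm.

319.3 mm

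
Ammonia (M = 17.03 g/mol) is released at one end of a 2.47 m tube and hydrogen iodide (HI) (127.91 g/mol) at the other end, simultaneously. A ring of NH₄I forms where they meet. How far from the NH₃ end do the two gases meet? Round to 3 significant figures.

In equal time, each gas travels a distance ∝ its rate ∝ 1/√M, so d_NH₃/d_HI = √(M_HI/M_NH₃) = √(127.91/17.03) = 2.741.
With d_NH₃ + d_HI = 2.47 m, d_HI = 2.47/(1 + 2.741) = 0.6603 m.
d_NH₃ = 2.47 − 0.6603 = 1.81 m.

1.81 m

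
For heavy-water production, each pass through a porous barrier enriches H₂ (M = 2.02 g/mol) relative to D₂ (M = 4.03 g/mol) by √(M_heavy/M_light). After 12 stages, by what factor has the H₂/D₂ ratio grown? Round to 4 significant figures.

63.06

Overall factor = α^12 with α = √(4.03/2.02), i.e. (4.03/2.02)^(12/2).
= 1.99505^6 = 63.06.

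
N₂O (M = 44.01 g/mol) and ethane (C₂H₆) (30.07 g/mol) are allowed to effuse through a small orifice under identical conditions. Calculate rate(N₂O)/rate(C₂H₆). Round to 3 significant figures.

Since effusion rate ∝ 1/√M, rate_N₂O/rate_C₂H₆ = √(M_C₂H₆/M_N₂O) = √(30.07/44.01) = √0.6833 = 0.827.

0.827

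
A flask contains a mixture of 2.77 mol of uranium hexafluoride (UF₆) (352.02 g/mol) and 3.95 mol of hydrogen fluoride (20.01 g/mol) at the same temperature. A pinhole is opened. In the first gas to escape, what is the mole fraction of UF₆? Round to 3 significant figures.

0.143

Effusion rate of each component ∝ n_i/√M_i (partial pressure × 1/√M).
Mole fraction of UF₆ in the effusate = (n_UF₆/√M_UF₆) / (n_UF₆/√M_UF₆ + n_HF/√M_HF)
= (2.77/√352.02) / (2.77/√352.02 + 3.95/√20.01) = 0.1476/(0.1476 + 0.8830) = 0.143.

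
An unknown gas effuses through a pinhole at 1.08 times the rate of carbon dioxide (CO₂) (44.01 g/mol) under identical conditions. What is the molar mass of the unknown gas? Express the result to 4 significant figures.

37.73 g/mol

Using Graham's law: rate_X/rate_CO₂ = √(M_CO₂/M_X).
1.08 = √(44.01/M_X)
M_X = 44.01 / 1.08² = 44.01 / 1.166 = 37.73 g/mol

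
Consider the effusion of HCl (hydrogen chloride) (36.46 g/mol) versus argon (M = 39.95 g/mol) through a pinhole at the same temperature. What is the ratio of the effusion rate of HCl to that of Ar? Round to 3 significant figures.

1.05

By Graham's law, rate_HCl/rate_Ar = √(M_Ar/M_HCl) = √(39.95/36.46) = √1.096 = 1.05.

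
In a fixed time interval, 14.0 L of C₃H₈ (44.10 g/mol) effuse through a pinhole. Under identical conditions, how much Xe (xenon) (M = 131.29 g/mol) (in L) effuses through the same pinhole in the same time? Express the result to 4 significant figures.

8.114 L

Since effusion rate ∝ 1/√M, rate_Xe/rate_C₃H₈ = √(M_C₃H₈/M_Xe) = √(44.10/131.29) = √0.3359 = 0.5796.
So the volume for Xe is 14.0 × 0.5796 = 8.114 L.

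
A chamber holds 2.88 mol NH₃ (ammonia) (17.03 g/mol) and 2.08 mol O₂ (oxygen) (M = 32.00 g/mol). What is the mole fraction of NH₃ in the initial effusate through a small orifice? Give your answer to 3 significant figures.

Rate_i ∝ x_i/√M_i (Graham's law weighted by mole fraction), so the effusate composition follows n_i/√M_i.
Mole fraction of NH₃ in the effusate = (n_NH₃/√M_NH₃) / (n_NH₃/√M_NH₃ + n_O₂/√M_O₂)
= (2.88/√17.03) / (2.88/√17.03 + 2.08/√32.00) = 0.6979/(0.6979 + 0.3677) = 0.655.

0.655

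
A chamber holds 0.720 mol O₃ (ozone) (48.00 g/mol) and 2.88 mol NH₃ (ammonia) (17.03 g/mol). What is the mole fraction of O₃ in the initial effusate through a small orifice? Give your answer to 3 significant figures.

Rate_i ∝ x_i/√M_i (Graham's law weighted by mole fraction), so the effusate composition follows n_i/√M_i.
So x_O₃ in the escaping gas = (n_O₃/√M_O₃) / Σ(n_i/√M_i)
= (0.720/√48.00) / (0.720/√48.00 + 2.88/√17.03) = 0.1039/(0.1039 + 0.6979) = 0.130.

0.130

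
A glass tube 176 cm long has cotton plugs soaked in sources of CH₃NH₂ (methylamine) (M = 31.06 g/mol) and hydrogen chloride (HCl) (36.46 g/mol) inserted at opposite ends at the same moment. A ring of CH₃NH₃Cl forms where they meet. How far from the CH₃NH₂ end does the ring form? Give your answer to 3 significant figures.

91.5 cm

In equal time, each gas travels a distance ∝ its rate ∝ 1/√M, so d_CH₃NH₂/d_HCl = √(M_HCl/M_CH₃NH₂) = √(36.46/31.06) = 1.083.
With d_CH₃NH₂ + d_HCl = 176 cm, d_HCl = 176/(1 + 1.083) = 84.48 cm.
d_CH₃NH₂ = 176 − 84.48 = 91.5 cm.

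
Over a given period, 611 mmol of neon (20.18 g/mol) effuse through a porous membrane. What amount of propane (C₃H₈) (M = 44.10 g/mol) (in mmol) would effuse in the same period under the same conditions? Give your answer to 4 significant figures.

413.3 mmol

By Graham's law, rate_C₃H₈/rate_Ne = √(M_Ne/M_C₃H₈) = √(20.18/44.10) = √0.4576 = 0.6765.
So the amount for C₃H₈ is 611 × 0.6765 = 413.3 mmol.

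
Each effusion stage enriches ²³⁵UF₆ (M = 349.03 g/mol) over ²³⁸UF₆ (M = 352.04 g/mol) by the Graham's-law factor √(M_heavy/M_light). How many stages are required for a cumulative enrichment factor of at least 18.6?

681

With α = √(352.04/349.03) per stage, ln α = ½ ln(1.00862) = 0.004293.
Need α^N ≥ 18.6 ⇒ N ≥ ln(18.6) / ln α = 2.923 / 0.004293 = 680.84.
So at least 681 stages are needed.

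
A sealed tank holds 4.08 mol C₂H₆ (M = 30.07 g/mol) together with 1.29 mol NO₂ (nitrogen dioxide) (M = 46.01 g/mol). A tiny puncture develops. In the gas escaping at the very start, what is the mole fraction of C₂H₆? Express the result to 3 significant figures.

0.796

Each component's effusion rate ∝ (its partial pressure)·(1/√M) ∝ n_i/√M_i.
x_C₂H₆(eff) = (n_C₂H₆/√M_C₂H₆) / (n_C₂H₆/√M_C₂H₆ + n_NO₂/√M_NO₂)
= (4.08/√30.07) / (4.08/√30.07 + 1.29/√46.01) = 0.7440/(0.7440 + 0.1902) = 0.796.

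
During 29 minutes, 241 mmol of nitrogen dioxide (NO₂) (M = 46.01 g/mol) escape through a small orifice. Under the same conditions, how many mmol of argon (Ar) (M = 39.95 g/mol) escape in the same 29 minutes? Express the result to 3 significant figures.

Since effusion rate ∝ 1/√M, rate_Ar/rate_NO₂ = √(M_NO₂/M_Ar) = √(46.01/39.95) = √1.152 = 1.073.
So the amount for Ar is 241 × 1.073 = 259 mmol.

259 mmol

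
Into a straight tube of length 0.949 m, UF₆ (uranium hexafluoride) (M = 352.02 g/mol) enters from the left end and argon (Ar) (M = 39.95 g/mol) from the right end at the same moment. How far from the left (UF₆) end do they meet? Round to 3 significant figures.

0.239 m

The fronts meet when d_UF₆ + d_Ar = L with d_UF₆/d_Ar = √(M_Ar/M_UF₆) (Graham's law). Here √(M_Ar/M_UF₆) = √(39.95/352.02) = 0.3369.
With d_UF₆ + d_Ar = 0.949 m, d_Ar = 0.949/(1 + 0.3369) = 0.7099 m.
d_UF₆ = 0.949 − 0.7099 = 0.239 m.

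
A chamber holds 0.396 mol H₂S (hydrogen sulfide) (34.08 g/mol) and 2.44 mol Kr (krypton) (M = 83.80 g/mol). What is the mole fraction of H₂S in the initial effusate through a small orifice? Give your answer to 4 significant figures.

Effusion rate of each component ∝ n_i/√M_i (partial pressure × 1/√M).
x_H₂S(eff) = (n_H₂S/√M_H₂S) / (n_H₂S/√M_H₂S + n_Kr/√M_Kr)
= (0.396/√34.08) / (0.396/√34.08 + 2.44/√83.80) = 0.06783/(0.06783 + 0.2665) = 0.2029.

0.2029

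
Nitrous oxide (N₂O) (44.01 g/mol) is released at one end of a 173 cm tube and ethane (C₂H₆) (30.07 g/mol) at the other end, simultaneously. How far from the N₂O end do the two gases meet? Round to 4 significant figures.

78.29 cm

The fronts meet when d_N₂O + d_C₂H₆ = L with d_N₂O/d_C₂H₆ = √(M_C₂H₆/M_N₂O) (Graham's law). Here √(M_C₂H₆/M_N₂O) = √(30.07/44.01) = 0.8266.
With d_N₂O + d_C₂H₆ = 173 cm, d_C₂H₆ = 173/(1 + 0.8266) = 94.71 cm.
d_N₂O = 173 − 94.71 = 78.29 cm.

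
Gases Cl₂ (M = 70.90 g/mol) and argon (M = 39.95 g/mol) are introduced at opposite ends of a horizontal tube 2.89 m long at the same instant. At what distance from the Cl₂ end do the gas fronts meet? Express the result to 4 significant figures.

Graham's law gives d_Cl₂/d_Ar = rate_Cl₂/rate_Ar = √(M_Ar/M_Cl₂) = √(39.95/70.90) = 0.7506.
With d_Cl₂ + d_Ar = 2.89 m, d_Ar = 2.89/(1 + 0.7506) = 1.651 m.
d_Cl₂ = 2.89 − 1.651 = 1.239 m.

1.239 m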